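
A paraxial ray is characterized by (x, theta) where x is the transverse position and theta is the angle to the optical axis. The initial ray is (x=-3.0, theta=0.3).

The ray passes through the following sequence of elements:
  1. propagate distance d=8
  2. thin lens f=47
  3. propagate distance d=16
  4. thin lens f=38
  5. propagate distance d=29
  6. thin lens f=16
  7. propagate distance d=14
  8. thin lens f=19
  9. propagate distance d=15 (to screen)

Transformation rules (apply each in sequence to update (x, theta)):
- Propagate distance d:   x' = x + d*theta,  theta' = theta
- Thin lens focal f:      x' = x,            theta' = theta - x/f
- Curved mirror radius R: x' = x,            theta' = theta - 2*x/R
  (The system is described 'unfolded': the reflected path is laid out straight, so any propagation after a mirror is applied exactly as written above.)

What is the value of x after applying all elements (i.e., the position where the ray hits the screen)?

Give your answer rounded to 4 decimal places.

Initial: x=-3.0000 theta=0.3000
After 1 (propagate distance d=8): x=-0.6000 theta=0.3000
After 2 (thin lens f=47): x=-0.6000 theta=147/470 (≈0.3128)
After 3 (propagate distance d=16): x=207/47 (≈4.4043) theta=147/470 (≈0.3128)
After 4 (thin lens f=38): x=207/47 (≈4.4043) theta=879/4465 (≈0.1969)
After 5 (propagate distance d=29): x=45156/4465 (≈10.1133) theta=879/4465 (≈0.1969)
After 6 (thin lens f=16): x=45156/4465 (≈10.1133) theta=-7773/17860 (≈-0.4352)
After 7 (propagate distance d=14): x=35901/8930 (≈4.0203) theta=-7773/17860 (≈-0.4352)
After 8 (thin lens f=19): x=35901/8930 (≈4.0203) theta=-219489/339340 (≈-0.6468)
After 9 (propagate distance d=15 (to screen)): x=-1928097/339340 (≈-5.6819) theta=-219489/339340 (≈-0.6468)
Rounded to 4 decimal places: x = -5.6819

Answer: -5.6819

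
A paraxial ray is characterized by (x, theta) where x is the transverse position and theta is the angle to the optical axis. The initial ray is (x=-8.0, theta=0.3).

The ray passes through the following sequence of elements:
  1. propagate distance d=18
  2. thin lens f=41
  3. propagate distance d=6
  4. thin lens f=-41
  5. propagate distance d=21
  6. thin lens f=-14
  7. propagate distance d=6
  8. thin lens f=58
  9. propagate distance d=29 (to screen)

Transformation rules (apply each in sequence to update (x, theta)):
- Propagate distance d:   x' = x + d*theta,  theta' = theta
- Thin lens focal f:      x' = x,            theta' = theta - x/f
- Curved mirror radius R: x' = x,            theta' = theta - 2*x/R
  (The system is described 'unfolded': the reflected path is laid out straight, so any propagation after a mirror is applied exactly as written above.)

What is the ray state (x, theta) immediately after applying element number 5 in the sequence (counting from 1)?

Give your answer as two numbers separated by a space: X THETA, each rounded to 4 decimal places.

Initial: x=-8.0000 theta=0.3000
After 1 (propagate distance d=18): x=-2.6000 theta=0.3000
After 2 (thin lens f=41): x=-2.6000 theta=149/410 (≈0.3634)
After 3 (propagate distance d=6): x=-86/205 (≈-0.4195) theta=149/410 (≈0.3634)
After 4 (thin lens f=-41): x=-86/205 (≈-0.4195) theta=5937/16810 (≈0.3532)
After 5 (propagate distance d=21): x=23525/3362 (≈6.9973) theta=5937/16810 (≈0.3532)
Rounded to 4 decimal places: x = 6.9973, theta = 0.3532

Answer: 6.9973 0.3532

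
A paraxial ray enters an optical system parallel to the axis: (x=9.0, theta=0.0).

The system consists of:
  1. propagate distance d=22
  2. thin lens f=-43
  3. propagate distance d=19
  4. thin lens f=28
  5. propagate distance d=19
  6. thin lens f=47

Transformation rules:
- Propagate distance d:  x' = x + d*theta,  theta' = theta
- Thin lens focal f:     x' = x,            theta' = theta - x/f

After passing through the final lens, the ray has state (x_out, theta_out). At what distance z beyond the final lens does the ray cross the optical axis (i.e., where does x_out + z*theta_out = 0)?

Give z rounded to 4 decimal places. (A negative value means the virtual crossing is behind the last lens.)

Answer: 19.0588

Derivation:
Initial: x=9.0000 theta=0.0000
After 1 (propagate distance d=22): x=9.0000 theta=0.0000
After 2 (thin lens f=-43): x=9.0000 theta=9/43 (≈0.2093)
After 3 (propagate distance d=19): x=558/43 (≈12.9767) theta=9/43 (≈0.2093)
After 4 (thin lens f=28): x=558/43 (≈12.9767) theta=-153/602 (≈-0.2542)
After 5 (propagate distance d=19): x=4905/602 (≈8.1478) theta=-153/602 (≈-0.2542)
After 6 (thin lens f=47): x=4905/602 (≈8.1478) theta=-864/2021 (≈-0.4275)
z_focus = -x_out/theta_out = -(4905/602)/(-864/2021) = 25615/1344 ≈ 19.0588
Rounded to 4 decimal places: z = 19.0588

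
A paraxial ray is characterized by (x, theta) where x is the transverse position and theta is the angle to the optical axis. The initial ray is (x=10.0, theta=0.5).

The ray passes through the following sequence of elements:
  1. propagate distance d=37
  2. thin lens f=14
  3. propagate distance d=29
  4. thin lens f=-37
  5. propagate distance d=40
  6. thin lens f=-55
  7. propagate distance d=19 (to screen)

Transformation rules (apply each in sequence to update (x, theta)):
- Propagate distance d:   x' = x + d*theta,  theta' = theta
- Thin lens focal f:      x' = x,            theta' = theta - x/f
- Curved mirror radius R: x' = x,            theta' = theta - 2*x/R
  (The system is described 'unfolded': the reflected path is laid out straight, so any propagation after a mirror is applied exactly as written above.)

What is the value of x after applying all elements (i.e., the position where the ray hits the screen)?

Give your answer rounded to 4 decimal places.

Initial: x=10.0000 theta=0.5000
After 1 (propagate distance d=37): x=28.5000 theta=0.5000
After 2 (thin lens f=14): x=28.5000 theta=-43/28 (≈-1.5357)
After 3 (propagate distance d=29): x=-449/28 (≈-16.0357) theta=-43/28 (≈-1.5357)
After 4 (thin lens f=-37): x=-449/28 (≈-16.0357) theta=-510/259 (≈-1.9691)
After 5 (propagate distance d=40): x=-98213/1036 (≈-94.8002) theta=-510/259 (≈-1.9691)
After 6 (thin lens f=-55): x=-98213/1036 (≈-94.8002) theta=-30059/8140 (≈-3.6928)
After 7 (propagate distance d=19 (to screen)): x=-4699781/28490 (≈-164.9625) theta=-30059/8140 (≈-3.6928)
Rounded to 4 decimal places: x = -164.9625

Answer: -164.9625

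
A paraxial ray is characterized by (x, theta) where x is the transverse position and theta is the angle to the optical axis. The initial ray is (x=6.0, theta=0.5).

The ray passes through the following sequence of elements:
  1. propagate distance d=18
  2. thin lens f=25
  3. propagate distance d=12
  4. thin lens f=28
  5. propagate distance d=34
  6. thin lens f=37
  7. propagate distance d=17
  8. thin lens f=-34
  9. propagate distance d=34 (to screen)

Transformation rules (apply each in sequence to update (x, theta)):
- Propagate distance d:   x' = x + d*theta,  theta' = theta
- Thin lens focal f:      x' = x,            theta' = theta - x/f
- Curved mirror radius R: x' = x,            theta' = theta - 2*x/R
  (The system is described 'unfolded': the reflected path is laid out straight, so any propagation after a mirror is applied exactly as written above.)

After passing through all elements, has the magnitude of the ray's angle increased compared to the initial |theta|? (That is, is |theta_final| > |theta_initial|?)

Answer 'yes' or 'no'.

Answer: yes

Derivation:
Initial: x=6.0000 theta=0.5000
After 1 (propagate distance d=18): x=15.0000 theta=0.5000
After 2 (thin lens f=25): x=15.0000 theta=-0.1000
After 3 (propagate distance d=12): x=13.8000 theta=-0.1000
After 4 (thin lens f=28): x=13.8000 theta=-83/140 (≈-0.5929)
After 5 (propagate distance d=34): x=-89/14 (≈-6.3571) theta=-83/140 (≈-0.5929)
After 6 (thin lens f=37): x=-89/14 (≈-6.3571) theta=-2181/5180 (≈-0.4210)
After 7 (propagate distance d=17): x=-10001/740 (≈-13.5149) theta=-2181/5180 (≈-0.4210)
After 8 (thin lens f=-34): x=-10001/740 (≈-13.5149) theta=-144161/176120 (≈-0.8185)
After 9 (propagate distance d=34 (to screen)): x=-53542/1295 (≈-41.3452) theta=-144161/176120 (≈-0.8185)
|theta_initial|=0.5000 |theta_final|=144161/176120 (≈0.8185) -> increased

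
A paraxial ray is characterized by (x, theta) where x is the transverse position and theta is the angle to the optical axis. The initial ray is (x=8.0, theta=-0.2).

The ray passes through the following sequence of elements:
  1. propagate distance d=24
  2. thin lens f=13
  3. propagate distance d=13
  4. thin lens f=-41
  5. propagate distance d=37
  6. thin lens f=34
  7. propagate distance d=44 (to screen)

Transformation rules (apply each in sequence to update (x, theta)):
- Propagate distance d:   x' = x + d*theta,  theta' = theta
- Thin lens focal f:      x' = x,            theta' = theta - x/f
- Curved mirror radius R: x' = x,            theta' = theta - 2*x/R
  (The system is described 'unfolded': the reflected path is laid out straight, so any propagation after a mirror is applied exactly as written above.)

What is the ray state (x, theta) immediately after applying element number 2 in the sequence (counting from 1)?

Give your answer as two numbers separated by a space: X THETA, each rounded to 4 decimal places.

Answer: 3.2000 -0.4462

Derivation:
Initial: x=8.0000 theta=-0.2000
After 1 (propagate distance d=24): x=3.2000 theta=-0.2000
After 2 (thin lens f=13): x=3.2000 theta=-29/65 (≈-0.4462)
Rounded to 4 decimal places: x = 3.2000, theta = -0.4462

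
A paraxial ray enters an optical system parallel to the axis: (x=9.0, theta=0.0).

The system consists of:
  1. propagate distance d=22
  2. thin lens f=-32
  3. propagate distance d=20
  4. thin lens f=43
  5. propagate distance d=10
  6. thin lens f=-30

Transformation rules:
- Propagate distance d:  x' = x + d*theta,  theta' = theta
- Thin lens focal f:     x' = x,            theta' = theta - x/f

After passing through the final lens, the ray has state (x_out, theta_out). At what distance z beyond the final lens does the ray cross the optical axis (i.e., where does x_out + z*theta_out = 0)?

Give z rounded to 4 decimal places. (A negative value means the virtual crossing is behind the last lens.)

Initial: x=9.0000 theta=0.0000
After 1 (propagate distance d=22): x=9.0000 theta=0.0000
After 2 (thin lens f=-32): x=9.0000 theta=9/32 (≈0.2813)
After 3 (propagate distance d=20): x=14.6250 theta=9/32 (≈0.2813)
After 4 (thin lens f=43): x=14.6250 theta=-81/1376 (≈-0.0589)
After 5 (propagate distance d=10): x=9657/688 (≈14.0363) theta=-81/1376 (≈-0.0589)
After 6 (thin lens f=-30): x=9657/688 (≈14.0363) theta=1407/3440 (≈0.4090)
z_focus = -x_out/theta_out = -(9657/688)/(1407/3440) = -16095/469 ≈ -34.3177
Rounded to 4 decimal places: z = -34.3177

Answer: -34.3177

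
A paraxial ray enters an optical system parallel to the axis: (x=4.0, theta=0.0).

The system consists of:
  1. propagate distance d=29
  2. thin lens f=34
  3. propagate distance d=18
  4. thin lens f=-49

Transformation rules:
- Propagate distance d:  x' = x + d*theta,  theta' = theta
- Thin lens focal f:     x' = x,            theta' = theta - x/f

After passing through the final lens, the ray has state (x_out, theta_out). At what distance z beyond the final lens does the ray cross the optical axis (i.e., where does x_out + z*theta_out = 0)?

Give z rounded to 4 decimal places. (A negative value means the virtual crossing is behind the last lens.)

Answer: 23.7576

Derivation:
Initial: x=4.0000 theta=0.0000
After 1 (propagate distance d=29): x=4.0000 theta=0.0000
After 2 (thin lens f=34): x=4.0000 theta=-2/17 (≈-0.1176)
After 3 (propagate distance d=18): x=32/17 (≈1.8824) theta=-2/17 (≈-0.1176)
After 4 (thin lens f=-49): x=32/17 (≈1.8824) theta=-66/833 (≈-0.0792)
z_focus = -x_out/theta_out = -(32/17)/(-66/833) = 784/33 ≈ 23.7576
Rounded to 4 decimal places: z = 23.7576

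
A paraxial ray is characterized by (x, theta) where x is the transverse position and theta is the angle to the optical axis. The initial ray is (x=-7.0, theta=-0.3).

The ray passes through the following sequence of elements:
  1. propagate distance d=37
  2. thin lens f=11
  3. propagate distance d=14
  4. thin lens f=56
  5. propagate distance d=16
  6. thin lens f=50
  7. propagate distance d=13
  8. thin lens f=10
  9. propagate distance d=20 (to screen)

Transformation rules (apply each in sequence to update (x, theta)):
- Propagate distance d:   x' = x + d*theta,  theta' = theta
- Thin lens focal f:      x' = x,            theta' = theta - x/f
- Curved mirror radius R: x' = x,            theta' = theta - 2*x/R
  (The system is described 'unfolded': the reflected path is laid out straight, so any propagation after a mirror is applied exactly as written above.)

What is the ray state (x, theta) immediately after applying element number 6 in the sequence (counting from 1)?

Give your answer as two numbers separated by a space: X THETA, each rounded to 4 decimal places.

Answer: 22.0532 0.8912

Derivation:
Initial: x=-7.0000 theta=-0.3000
After 1 (propagate distance d=37): x=-18.1000 theta=-0.3000
After 2 (thin lens f=11): x=-18.1000 theta=74/55 (≈1.3455)
After 3 (propagate distance d=14): x=81/110 (≈0.7364) theta=74/55 (≈1.3455)
After 4 (thin lens f=56): x=81/110 (≈0.7364) theta=8207/6160 (≈1.3323)
After 5 (propagate distance d=16): x=16981/770 (≈22.0532) theta=8207/6160 (≈1.3323)
After 6 (thin lens f=50): x=16981/770 (≈22.0532) theta=137251/154000 (≈0.8912)
Rounded to 4 decimal places: x = 22.0532, theta = 0.8912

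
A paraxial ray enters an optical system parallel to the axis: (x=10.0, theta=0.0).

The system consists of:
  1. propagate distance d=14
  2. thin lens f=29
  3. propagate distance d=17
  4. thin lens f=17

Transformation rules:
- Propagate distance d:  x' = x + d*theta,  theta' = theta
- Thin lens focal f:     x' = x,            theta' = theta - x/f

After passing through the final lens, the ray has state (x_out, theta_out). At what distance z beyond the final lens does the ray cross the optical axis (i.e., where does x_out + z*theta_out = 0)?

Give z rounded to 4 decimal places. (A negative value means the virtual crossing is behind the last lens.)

Answer: 7.0345

Derivation:
Initial: x=10.0000 theta=0.0000
After 1 (propagate distance d=14): x=10.0000 theta=0.0000
After 2 (thin lens f=29): x=10.0000 theta=-10/29 (≈-0.3448)
After 3 (propagate distance d=17): x=120/29 (≈4.1379) theta=-10/29 (≈-0.3448)
After 4 (thin lens f=17): x=120/29 (≈4.1379) theta=-10/17 (≈-0.5882)
z_focus = -x_out/theta_out = -(120/29)/(-10/17) = 204/29 ≈ 7.0345
Rounded to 4 decimal places: z = 7.0345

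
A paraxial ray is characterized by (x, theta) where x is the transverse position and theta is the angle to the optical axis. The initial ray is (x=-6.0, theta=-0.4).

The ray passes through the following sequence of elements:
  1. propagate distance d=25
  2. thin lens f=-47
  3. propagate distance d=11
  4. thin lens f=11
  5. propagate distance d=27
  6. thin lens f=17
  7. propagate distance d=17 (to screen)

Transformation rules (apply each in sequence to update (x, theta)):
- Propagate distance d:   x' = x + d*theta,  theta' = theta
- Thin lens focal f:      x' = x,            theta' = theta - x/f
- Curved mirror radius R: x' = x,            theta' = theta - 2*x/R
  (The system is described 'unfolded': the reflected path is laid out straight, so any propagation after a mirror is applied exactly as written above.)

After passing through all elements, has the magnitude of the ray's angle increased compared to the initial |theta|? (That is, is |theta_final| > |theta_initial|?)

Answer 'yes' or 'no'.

Answer: yes

Derivation:
Initial: x=-6.0000 theta=-0.4000
After 1 (propagate distance d=25): x=-16.0000 theta=-0.4000
After 2 (thin lens f=-47): x=-16.0000 theta=-174/235 (≈-0.7404)
After 3 (propagate distance d=11): x=-5674/235 (≈-24.1447) theta=-174/235 (≈-0.7404)
After 4 (thin lens f=11): x=-5674/235 (≈-24.1447) theta=16/11 (≈1.4545)
After 5 (propagate distance d=27): x=39106/2585 (≈15.1280) theta=16/11 (≈1.4545)
After 6 (thin lens f=17): x=39106/2585 (≈15.1280) theta=24814/43945 (≈0.5647)
After 7 (propagate distance d=17 (to screen)): x=272/11 (≈24.7273) theta=24814/43945 (≈0.5647)
|theta_initial|=0.4000 |theta_final|=24814/43945 (≈0.5647) -> increased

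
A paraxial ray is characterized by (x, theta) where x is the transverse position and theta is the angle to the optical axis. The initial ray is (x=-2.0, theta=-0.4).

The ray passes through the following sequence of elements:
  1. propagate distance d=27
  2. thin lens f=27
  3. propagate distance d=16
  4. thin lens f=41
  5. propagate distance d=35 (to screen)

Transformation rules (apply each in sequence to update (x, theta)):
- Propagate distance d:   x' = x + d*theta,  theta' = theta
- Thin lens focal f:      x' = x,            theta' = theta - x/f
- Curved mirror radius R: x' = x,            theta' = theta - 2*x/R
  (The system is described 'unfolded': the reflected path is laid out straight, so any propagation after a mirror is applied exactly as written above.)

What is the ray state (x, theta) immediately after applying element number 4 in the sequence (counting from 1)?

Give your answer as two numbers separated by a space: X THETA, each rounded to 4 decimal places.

Answer: -11.6148 0.3574

Derivation:
Initial: x=-2.0000 theta=-0.4000
After 1 (propagate distance d=27): x=-12.8000 theta=-0.4000
After 2 (thin lens f=27): x=-12.8000 theta=2/27 (≈0.0741)
After 3 (propagate distance d=16): x=-1568/135 (≈-11.6148) theta=2/27 (≈0.0741)
After 4 (thin lens f=41): x=-1568/135 (≈-11.6148) theta=1978/5535 (≈0.3574)
Rounded to 4 decimal places: x = -11.6148, theta = 0.3574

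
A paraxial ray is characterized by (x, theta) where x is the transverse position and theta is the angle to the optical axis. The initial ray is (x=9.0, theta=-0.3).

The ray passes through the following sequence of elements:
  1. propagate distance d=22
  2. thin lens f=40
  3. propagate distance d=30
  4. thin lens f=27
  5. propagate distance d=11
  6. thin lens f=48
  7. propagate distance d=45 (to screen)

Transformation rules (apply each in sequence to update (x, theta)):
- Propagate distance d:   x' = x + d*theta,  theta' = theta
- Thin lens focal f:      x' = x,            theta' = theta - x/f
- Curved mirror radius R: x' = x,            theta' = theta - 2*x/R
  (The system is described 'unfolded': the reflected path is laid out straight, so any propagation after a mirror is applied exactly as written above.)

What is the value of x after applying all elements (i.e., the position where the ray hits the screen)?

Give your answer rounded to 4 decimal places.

Initial: x=9.0000 theta=-0.3000
After 1 (propagate distance d=22): x=2.4000 theta=-0.3000
After 2 (thin lens f=40): x=2.4000 theta=-0.3600
After 3 (propagate distance d=30): x=-8.4000 theta=-0.3600
After 4 (thin lens f=27): x=-8.4000 theta=-11/225 (≈-0.0489)
After 5 (propagate distance d=11): x=-2011/225 (≈-8.9378) theta=-11/225 (≈-0.0489)
After 6 (thin lens f=48): x=-2011/225 (≈-8.9378) theta=1483/10800 (≈0.1373)
After 7 (propagate distance d=45 (to screen)): x=-9931/3600 (≈-2.7586) theta=1483/10800 (≈0.1373)
Rounded to 4 decimal places: x = -2.7586

Answer: -2.7586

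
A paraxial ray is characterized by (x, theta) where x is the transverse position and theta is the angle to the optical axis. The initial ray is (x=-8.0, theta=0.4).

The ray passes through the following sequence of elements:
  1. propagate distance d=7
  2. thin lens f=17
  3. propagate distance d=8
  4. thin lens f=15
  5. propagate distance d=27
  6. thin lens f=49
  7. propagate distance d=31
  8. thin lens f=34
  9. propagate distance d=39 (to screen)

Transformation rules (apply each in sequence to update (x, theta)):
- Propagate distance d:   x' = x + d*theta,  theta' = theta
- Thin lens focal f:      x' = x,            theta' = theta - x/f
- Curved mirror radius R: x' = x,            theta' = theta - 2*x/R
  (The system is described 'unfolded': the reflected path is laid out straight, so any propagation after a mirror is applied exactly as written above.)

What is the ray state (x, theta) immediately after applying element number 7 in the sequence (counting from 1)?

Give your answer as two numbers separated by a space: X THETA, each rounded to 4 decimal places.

Initial: x=-8.0000 theta=0.4000
After 1 (propagate distance d=7): x=-5.2000 theta=0.4000
After 2 (thin lens f=17): x=-5.2000 theta=12/17 (≈0.7059)
After 3 (propagate distance d=8): x=38/85 (≈0.4471) theta=12/17 (≈0.7059)
After 4 (thin lens f=15): x=38/85 (≈0.4471) theta=862/1275 (≈0.6761)
After 5 (propagate distance d=27): x=7948/425 (≈18.7012) theta=862/1275 (≈0.6761)
After 6 (thin lens f=49): x=7948/425 (≈18.7012) theta=1082/3675 (≈0.2944)
After 7 (propagate distance d=31): x=347714/12495 (≈27.8283) theta=1082/3675 (≈0.2944)
Rounded to 4 decimal places: x = 27.8283, theta = 0.2944

Answer: 27.8283 0.2944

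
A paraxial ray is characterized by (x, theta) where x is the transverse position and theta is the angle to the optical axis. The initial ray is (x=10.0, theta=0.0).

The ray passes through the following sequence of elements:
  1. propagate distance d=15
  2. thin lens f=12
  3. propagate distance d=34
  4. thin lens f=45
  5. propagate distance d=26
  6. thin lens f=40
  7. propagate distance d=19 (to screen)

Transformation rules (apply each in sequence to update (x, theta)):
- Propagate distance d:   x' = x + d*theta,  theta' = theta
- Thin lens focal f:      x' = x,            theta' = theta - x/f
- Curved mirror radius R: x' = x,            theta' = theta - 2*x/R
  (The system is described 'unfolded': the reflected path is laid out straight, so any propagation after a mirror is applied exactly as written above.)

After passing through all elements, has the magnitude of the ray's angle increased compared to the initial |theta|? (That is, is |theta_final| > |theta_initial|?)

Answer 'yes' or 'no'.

Initial: x=10.0000 theta=0.0000
After 1 (propagate distance d=15): x=10.0000 theta=0.0000
After 2 (thin lens f=12): x=10.0000 theta=-5/6 (≈-0.8333)
After 3 (propagate distance d=34): x=-55/3 (≈-18.3333) theta=-5/6 (≈-0.8333)
After 4 (thin lens f=45): x=-55/3 (≈-18.3333) theta=-23/54 (≈-0.4259)
After 5 (propagate distance d=26): x=-794/27 (≈-29.4074) theta=-23/54 (≈-0.4259)
After 6 (thin lens f=40): x=-794/27 (≈-29.4074) theta=167/540 (≈0.3093)
After 7 (propagate distance d=19 (to screen)): x=-12707/540 (≈-23.5315) theta=167/540 (≈0.3093)
|theta_initial|=0.0000 |theta_final|=167/540 (≈0.3093) -> increased

Answer: yes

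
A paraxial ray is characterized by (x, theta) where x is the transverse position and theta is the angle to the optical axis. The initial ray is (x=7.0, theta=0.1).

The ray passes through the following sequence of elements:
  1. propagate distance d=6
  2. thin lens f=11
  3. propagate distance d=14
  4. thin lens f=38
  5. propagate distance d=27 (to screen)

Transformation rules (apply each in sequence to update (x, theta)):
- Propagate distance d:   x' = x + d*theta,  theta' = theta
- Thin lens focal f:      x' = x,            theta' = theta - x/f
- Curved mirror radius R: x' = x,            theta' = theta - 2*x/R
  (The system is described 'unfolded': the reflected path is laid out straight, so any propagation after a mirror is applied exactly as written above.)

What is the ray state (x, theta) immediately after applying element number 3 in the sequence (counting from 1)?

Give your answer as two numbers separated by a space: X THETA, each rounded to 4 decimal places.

Initial: x=7.0000 theta=0.1000
After 1 (propagate distance d=6): x=7.6000 theta=0.1000
After 2 (thin lens f=11): x=7.6000 theta=-13/22 (≈-0.5909)
After 3 (propagate distance d=14): x=-37/55 (≈-0.6727) theta=-13/22 (≈-0.5909)
Rounded to 4 decimal places: x = -0.6727, theta = -0.5909

Answer: -0.6727 -0.5909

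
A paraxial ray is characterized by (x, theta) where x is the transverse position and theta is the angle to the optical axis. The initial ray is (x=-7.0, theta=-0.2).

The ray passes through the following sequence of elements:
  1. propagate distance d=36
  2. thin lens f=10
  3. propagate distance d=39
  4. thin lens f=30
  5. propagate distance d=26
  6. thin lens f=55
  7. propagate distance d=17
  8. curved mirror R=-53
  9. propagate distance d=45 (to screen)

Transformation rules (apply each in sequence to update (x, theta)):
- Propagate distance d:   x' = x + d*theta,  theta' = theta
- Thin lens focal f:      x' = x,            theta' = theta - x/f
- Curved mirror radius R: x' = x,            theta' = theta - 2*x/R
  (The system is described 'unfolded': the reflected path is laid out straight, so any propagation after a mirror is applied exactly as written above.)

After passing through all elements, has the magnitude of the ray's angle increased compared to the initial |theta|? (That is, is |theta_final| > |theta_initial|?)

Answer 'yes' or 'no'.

Initial: x=-7.0000 theta=-0.2000
After 1 (propagate distance d=36): x=-14.2000 theta=-0.2000
After 2 (thin lens f=10): x=-14.2000 theta=1.2200
After 3 (propagate distance d=39): x=33.3800 theta=1.2200
After 4 (thin lens f=30): x=33.3800 theta=161/1500 (≈0.1073)
After 5 (propagate distance d=26): x=13564/375 (≈36.1707) theta=161/1500 (≈0.1073)
After 6 (thin lens f=55): x=13564/375 (≈36.1707) theta=-45401/82500 (≈-0.5503)
After 7 (propagate distance d=17): x=737421/27500 (≈26.8153) theta=-45401/82500 (≈-0.5503)
After 8 (curved mirror R=-53): x=737421/27500 (≈26.8153) theta=2018273/4372500 (≈0.4616)
After 9 (propagate distance d=45 (to screen)): x=17339352/364375 (≈47.5866) theta=2018273/4372500 (≈0.4616)
|theta_initial|=0.2000 |theta_final|=2018273/4372500 (≈0.4616) -> increased

Answer: yes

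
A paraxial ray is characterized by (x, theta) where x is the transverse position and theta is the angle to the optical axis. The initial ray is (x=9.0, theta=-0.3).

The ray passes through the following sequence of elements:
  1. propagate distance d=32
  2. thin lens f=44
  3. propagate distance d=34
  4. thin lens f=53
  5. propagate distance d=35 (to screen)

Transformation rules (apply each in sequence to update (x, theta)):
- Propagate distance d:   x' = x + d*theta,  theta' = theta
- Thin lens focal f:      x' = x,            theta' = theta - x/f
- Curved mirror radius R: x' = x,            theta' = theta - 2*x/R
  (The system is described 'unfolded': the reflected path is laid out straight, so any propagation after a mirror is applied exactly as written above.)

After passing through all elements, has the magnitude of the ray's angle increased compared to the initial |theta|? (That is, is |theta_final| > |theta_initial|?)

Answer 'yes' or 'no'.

Initial: x=9.0000 theta=-0.3000
After 1 (propagate distance d=32): x=-0.6000 theta=-0.3000
After 2 (thin lens f=44): x=-0.6000 theta=-63/220 (≈-0.2864)
After 3 (propagate distance d=34): x=-1137/110 (≈-10.3364) theta=-63/220 (≈-0.2864)
After 4 (thin lens f=53): x=-1137/110 (≈-10.3364) theta=-213/2332 (≈-0.0913)
After 5 (propagate distance d=35 (to screen)): x=-157797/11660 (≈-13.5332) theta=-213/2332 (≈-0.0913)
|theta_initial|=0.3000 |theta_final|=213/2332 (≈0.0913) -> not increased

Answer: no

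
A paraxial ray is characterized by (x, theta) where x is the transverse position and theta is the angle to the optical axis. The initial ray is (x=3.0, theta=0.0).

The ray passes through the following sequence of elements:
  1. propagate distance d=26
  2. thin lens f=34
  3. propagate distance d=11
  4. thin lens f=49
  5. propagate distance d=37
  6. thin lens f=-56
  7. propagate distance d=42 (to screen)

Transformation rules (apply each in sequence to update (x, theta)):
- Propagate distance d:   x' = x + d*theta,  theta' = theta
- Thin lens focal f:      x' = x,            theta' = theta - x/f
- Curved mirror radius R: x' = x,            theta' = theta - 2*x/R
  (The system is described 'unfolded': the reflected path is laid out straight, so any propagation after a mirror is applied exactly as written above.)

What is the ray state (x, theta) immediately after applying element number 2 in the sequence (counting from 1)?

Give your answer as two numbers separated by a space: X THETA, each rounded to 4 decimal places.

Answer: 3.0000 -0.0882

Derivation:
Initial: x=3.0000 theta=0.0000
After 1 (propagate distance d=26): x=3.0000 theta=0.0000
After 2 (thin lens f=34): x=3.0000 theta=-3/34 (≈-0.0882)
Rounded to 4 decimal places: x = 3.0000, theta = -0.0882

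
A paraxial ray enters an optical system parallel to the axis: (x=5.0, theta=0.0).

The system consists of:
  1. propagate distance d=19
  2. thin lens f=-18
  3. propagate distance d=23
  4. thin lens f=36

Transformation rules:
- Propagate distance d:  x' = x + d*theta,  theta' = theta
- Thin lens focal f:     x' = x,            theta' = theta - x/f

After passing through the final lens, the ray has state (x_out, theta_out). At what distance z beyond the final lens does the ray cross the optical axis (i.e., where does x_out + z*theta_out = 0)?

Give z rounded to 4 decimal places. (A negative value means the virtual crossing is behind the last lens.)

Initial: x=5.0000 theta=0.0000
After 1 (propagate distance d=19): x=5.0000 theta=0.0000
After 2 (thin lens f=-18): x=5.0000 theta=5/18 (≈0.2778)
After 3 (propagate distance d=23): x=205/18 (≈11.3889) theta=5/18 (≈0.2778)
After 4 (thin lens f=36): x=205/18 (≈11.3889) theta=-25/648 (≈-0.0386)
z_focus = -x_out/theta_out = -(205/18)/(-25/648) = 295.2000
Rounded to 4 decimal places: z = 295.2000

Answer: 295.2000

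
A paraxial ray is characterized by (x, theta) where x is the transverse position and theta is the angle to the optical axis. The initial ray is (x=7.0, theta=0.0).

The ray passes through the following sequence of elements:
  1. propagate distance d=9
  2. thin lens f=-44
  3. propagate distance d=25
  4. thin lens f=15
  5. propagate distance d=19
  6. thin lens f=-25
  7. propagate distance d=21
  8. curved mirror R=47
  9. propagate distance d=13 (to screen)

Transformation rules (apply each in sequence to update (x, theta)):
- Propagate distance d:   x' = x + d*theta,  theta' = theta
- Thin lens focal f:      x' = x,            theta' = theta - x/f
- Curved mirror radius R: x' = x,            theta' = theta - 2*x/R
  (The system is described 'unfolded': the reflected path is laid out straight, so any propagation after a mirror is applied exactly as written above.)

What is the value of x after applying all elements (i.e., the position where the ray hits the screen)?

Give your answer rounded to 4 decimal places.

Initial: x=7.0000 theta=0.0000
After 1 (propagate distance d=9): x=7.0000 theta=0.0000
After 2 (thin lens f=-44): x=7.0000 theta=7/44 (≈0.1591)
After 3 (propagate distance d=25): x=483/44 (≈10.9773) theta=7/44 (≈0.1591)
After 4 (thin lens f=15): x=483/44 (≈10.9773) theta=-63/110 (≈-0.5727)
After 5 (propagate distance d=19): x=21/220 (≈0.0955) theta=-63/110 (≈-0.5727)
After 6 (thin lens f=-25): x=21/220 (≈0.0955) theta=-3129/5500 (≈-0.5689)
After 7 (propagate distance d=21): x=-16296/1375 (≈-11.8516) theta=-3129/5500 (≈-0.5689)
After 8 (curved mirror R=47): x=-16296/1375 (≈-11.8516) theta=-3339/51700 (≈-0.0646)
After 9 (propagate distance d=13 (to screen)): x=-3280683/258500 (≈-12.6912) theta=-3339/51700 (≈-0.0646)
Rounded to 4 decimal places: x = -12.6912

Answer: -12.6912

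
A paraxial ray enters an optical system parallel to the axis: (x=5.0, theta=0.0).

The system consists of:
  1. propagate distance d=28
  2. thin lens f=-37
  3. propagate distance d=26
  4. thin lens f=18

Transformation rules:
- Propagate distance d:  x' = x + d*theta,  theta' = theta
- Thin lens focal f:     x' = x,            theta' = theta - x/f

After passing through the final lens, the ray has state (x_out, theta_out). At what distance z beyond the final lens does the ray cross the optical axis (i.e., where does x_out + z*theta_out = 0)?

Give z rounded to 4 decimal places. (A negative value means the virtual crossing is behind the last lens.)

Initial: x=5.0000 theta=0.0000
After 1 (propagate distance d=28): x=5.0000 theta=0.0000
After 2 (thin lens f=-37): x=5.0000 theta=5/37 (≈0.1351)
After 3 (propagate distance d=26): x=315/37 (≈8.5135) theta=5/37 (≈0.1351)
After 4 (thin lens f=18): x=315/37 (≈8.5135) theta=-25/74 (≈-0.3378)
z_focus = -x_out/theta_out = -(315/37)/(-25/74) = 25.2000
Rounded to 4 decimal places: z = 25.2000

Answer: 25.2000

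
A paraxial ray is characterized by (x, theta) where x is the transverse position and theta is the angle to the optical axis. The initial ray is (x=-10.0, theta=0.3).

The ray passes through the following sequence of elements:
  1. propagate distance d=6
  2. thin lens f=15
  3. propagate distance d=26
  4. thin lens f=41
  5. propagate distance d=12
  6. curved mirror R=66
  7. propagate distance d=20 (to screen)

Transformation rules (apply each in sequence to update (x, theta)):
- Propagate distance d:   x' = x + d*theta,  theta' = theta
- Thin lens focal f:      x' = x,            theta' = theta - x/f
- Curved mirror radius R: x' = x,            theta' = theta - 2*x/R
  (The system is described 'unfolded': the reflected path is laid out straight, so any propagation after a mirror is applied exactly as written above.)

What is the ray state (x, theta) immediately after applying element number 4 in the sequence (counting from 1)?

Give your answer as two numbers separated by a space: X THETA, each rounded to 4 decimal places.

Initial: x=-10.0000 theta=0.3000
After 1 (propagate distance d=6): x=-8.2000 theta=0.3000
After 2 (thin lens f=15): x=-8.2000 theta=127/150 (≈0.8467)
After 3 (propagate distance d=26): x=1036/75 (≈13.8133) theta=127/150 (≈0.8467)
After 4 (thin lens f=41): x=1036/75 (≈13.8133) theta=209/410 (≈0.5098)
Rounded to 4 decimal places: x = 13.8133, theta = 0.5098

Answer: 13.8133 0.5098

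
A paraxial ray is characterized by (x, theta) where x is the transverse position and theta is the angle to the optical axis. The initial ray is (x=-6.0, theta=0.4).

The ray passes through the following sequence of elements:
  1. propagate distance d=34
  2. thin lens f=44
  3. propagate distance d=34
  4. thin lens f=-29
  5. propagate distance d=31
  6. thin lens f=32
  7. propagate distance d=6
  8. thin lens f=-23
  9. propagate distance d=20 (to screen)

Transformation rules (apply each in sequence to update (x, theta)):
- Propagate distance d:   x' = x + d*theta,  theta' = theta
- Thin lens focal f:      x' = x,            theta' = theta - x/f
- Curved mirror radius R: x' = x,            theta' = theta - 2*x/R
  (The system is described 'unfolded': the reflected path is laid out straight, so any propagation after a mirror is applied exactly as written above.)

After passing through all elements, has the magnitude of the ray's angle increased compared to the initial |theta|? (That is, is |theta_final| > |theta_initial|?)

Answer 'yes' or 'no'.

Initial: x=-6.0000 theta=0.4000
After 1 (propagate distance d=34): x=7.6000 theta=0.4000
After 2 (thin lens f=44): x=7.6000 theta=5/22 (≈0.2273)
After 3 (propagate distance d=34): x=843/55 (≈15.3273) theta=5/22 (≈0.2273)
After 4 (thin lens f=-29): x=843/55 (≈15.3273) theta=2411/3190 (≈0.7558)
After 5 (propagate distance d=31): x=24727/638 (≈38.7571) theta=2411/3190 (≈0.7558)
After 6 (thin lens f=32): x=24727/638 (≈38.7571) theta=-46483/102080 (≈-0.4554)
After 7 (propagate distance d=6): x=1838711/51040 (≈36.0249) theta=-46483/102080 (≈-0.4554)
After 8 (thin lens f=-23): x=1838711/51040 (≈36.0249) theta=2608313/2347840 (≈1.1109)
After 9 (propagate distance d=20 (to screen)): x=68373483/1173920 (≈58.2437) theta=2608313/2347840 (≈1.1109)
|theta_initial|=0.4000 |theta_final|=2608313/2347840 (≈1.1109) -> increased

Answer: yes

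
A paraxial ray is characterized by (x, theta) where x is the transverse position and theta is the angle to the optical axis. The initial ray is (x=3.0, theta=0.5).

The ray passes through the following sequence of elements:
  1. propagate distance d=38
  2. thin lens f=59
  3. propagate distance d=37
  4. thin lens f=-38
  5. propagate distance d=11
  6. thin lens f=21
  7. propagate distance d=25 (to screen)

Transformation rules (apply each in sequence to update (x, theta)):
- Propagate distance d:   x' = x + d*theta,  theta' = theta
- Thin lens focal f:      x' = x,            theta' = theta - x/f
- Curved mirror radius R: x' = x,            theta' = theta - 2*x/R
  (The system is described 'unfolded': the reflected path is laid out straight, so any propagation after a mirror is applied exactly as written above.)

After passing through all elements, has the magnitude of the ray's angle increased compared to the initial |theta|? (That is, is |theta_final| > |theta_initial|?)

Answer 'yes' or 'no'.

Answer: yes

Derivation:
Initial: x=3.0000 theta=0.5000
After 1 (propagate distance d=38): x=22.0000 theta=0.5000
After 2 (thin lens f=59): x=22.0000 theta=15/118 (≈0.1271)
After 3 (propagate distance d=37): x=3151/118 (≈26.7034) theta=15/118 (≈0.1271)
After 4 (thin lens f=-38): x=3151/118 (≈26.7034) theta=3721/4484 (≈0.8298)
After 5 (propagate distance d=11): x=160669/4484 (≈35.8316) theta=3721/4484 (≈0.8298)
After 6 (thin lens f=21): x=160669/4484 (≈35.8316) theta=-20632/23541 (≈-0.8764)
After 7 (propagate distance d=25 (to screen)): x=1310849/94164 (≈13.9209) theta=-20632/23541 (≈-0.8764)
|theta_initial|=0.5000 |theta_final|=20632/23541 (≈0.8764) -> increased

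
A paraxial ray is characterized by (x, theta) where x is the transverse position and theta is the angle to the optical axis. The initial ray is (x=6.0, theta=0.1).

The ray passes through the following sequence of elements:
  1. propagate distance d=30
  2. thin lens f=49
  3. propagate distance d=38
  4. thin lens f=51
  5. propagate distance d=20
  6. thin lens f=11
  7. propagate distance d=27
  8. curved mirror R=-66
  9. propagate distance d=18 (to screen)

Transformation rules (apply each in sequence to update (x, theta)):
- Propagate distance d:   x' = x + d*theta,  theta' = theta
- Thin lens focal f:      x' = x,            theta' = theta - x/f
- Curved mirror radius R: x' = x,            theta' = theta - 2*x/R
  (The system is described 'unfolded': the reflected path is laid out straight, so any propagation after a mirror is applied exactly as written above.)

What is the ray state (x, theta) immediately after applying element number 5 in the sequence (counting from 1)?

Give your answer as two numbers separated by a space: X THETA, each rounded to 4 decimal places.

Answer: 1.8644 -0.1978

Derivation:
Initial: x=6.0000 theta=0.1000
After 1 (propagate distance d=30): x=9.0000 theta=0.1000
After 2 (thin lens f=49): x=9.0000 theta=-41/490 (≈-0.0837)
After 3 (propagate distance d=38): x=1426/245 (≈5.8204) theta=-41/490 (≈-0.0837)
After 4 (thin lens f=51): x=1426/245 (≈5.8204) theta=-4943/24990 (≈-0.1978)
After 5 (propagate distance d=20): x=3328/1785 (≈1.8644) theta=-4943/24990 (≈-0.1978)
Rounded to 4 decimal places: x = 1.8644, theta = -0.1978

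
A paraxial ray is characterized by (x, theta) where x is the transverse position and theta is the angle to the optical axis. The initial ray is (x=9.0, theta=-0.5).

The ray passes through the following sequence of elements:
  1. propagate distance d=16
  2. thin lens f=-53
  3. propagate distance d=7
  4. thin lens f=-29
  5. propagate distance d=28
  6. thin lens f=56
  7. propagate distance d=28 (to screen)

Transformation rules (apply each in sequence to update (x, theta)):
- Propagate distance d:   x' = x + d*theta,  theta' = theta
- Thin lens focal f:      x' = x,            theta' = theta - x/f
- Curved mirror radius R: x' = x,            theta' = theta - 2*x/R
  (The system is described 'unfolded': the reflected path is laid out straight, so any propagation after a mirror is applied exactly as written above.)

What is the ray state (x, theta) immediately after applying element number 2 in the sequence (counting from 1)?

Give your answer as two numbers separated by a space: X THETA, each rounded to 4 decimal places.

Initial: x=9.0000 theta=-0.5000
After 1 (propagate distance d=16): x=1.0000 theta=-0.5000
After 2 (thin lens f=-53): x=1.0000 theta=-51/106 (≈-0.4811)
Rounded to 4 decimal places: x = 1.0000, theta = -0.4811

Answer: 1.0000 -0.4811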